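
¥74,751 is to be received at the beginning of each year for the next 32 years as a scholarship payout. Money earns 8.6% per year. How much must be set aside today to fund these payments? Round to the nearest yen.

¥876,590

This is an annuity due: 32 payments of ¥74,751 at the beginning of each year.
Periodic rate r = 0.086 per year.
PV = PMT × [(1 − (1+r)^−n)/r] × (1+r) = 74,751 × [1 − (1+r)^−32] / r × (1+r) = ¥876,590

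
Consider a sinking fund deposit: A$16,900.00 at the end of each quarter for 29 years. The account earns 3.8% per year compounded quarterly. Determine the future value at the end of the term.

This is an ordinary annuity: 116 deposits of A$16,900.00 at the end of each quarter.
Periodic rate r = 0.038/4 per quarter; n is counted in quarters.
FV = PMT × [((1+r)^n − 1)/r] = 16,900 × [(1+r)^116 − 1] / r = A$3,548,223.17

A$3,548,223.17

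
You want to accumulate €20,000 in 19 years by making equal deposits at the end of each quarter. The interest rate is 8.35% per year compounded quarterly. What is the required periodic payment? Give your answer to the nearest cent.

€109.65

Level ordinary annuity; solve FV = PMT × [((1+r)^n − 1)/r] for PMT.
Periodic rate r = 0.0835/4 per quarter; n is counted in quarters.
With n = 76: PMT = 20,000 / ([((1+r)^n − 1)/r]) = €109.65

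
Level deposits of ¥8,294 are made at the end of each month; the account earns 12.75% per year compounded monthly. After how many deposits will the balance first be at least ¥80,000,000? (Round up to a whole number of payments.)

Periodic rate r = 0.1275/12 per month; n is counted in months.
Ordinary annuity FV: 80,000,000 = 8,294 × [((1+r)^n − 1)/r].
(1+r)^n = 1 + 80,000,000 × r / 8,294, so n = ln(1 + 80,000,000·r/8,294) / ln(1+r) = 438.97.
Round up to a whole number of payments: n = 439.

439 payments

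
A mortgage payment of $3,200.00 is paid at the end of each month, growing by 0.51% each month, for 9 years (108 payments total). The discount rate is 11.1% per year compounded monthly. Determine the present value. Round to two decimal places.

Periodic rate r = 0.111/12 per month; n is counted in months.
Growing ordinary annuity: PV = PMT₁ × [1 − ((1+g)/(1+r))^n] / (r − g) = 3,200 × [1 − ((1+0.0051)/(1+r))^108] / (r − 0.0051) = $276,958.58.

$276,958.58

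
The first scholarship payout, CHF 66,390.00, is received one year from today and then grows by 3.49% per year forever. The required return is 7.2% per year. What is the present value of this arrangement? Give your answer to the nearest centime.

Periodic rate r = 0.072 per year.
Growing perpetuity (Gordon): PV = PMT₁ / (r − g) = 66,390 / (r − 0.0349) = CHF 1,789,487.87.

CHF 1,789,487.87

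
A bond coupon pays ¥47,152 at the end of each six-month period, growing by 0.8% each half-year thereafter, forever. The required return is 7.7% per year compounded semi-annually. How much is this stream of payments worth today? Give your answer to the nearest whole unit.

Periodic rate r = 0.077/2 per half-year.
Growing perpetuity (Gordon): PV = PMT₁ / (r − g) = 47,152 / (r − 0.008) = ¥1,545,967.

¥1,545,967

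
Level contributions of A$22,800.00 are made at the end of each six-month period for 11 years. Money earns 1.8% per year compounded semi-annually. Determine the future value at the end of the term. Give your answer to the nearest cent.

This is an ordinary annuity: 22 deposits of A$22,800.00 at the end of each six-month period.
Periodic rate r = 0.018/2 per half-year; n is counted in half-years.
FV = PMT × [((1+r)^n − 1)/r] = 22,800 × [(1+r)^22 − 1] / r = A$551,970.90

A$551,970.90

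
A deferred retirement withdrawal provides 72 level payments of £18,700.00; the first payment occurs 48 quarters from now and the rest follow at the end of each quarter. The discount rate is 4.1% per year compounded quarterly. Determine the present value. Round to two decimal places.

£587,590.29

Ordinary annuity of 72 payments, first payment at period 48.
Periodic rate r = 0.041/4 per quarter; n is counted in quarters.
The ordinary-annuity PV formula values the stream one period before the first payment (period 47); discount that back 47 periods:
PV₀ = 18,700 × [1 − (1+r)^−72] / r × (1+r)^−47 = £587,590.29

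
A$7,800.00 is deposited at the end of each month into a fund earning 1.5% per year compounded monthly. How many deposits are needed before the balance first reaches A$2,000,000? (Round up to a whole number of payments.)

Periodic rate r = 0.015/12 per month; n is counted in months.
Ordinary annuity FV: 2,000,000 = 7,800 × [((1+r)^n − 1)/r].
(1+r)^n = 1 + 2,000,000 × r / 7,800, so n = ln(1 + 2,000,000·r/7,800) / ln(1+r) = 222.56.
Round up to a whole number of payments: n = 223.

223 payments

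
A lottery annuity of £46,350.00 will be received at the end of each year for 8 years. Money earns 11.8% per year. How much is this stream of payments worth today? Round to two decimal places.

£231,867.98

This is an ordinary annuity: 8 payments of £46,350.00 at the end of each year.
Periodic rate r = 0.118 per year.
PV = PMT × [(1 − (1+r)^−n)/r] = 46,350 × [1 − (1+r)^−8] / r = £231,867.98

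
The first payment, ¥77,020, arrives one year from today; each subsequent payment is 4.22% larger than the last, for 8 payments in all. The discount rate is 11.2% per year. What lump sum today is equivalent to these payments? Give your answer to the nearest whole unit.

Periodic rate r = 0.112 per year.
Growing ordinary annuity: PV = PMT₁ × [1 − ((1+g)/(1+r))^n] / (r − g) = 77,020 × [1 − ((1+0.0422)/(1+r))^8] / (r − 0.0422) = ¥446,510.

¥446,510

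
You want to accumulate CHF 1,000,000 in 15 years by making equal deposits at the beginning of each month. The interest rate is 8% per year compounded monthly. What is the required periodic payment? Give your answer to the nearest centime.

Level annuity due; solve FV = PMT × [((1+r)^n − 1)/r] × (1+r) for PMT.
Periodic rate r = 0.08/12 per month; n is counted in months.
With n = 180: PMT = 1,000,000 / ([((1+r)^n − 1)/r] × (1+r)) = CHF 2,870.72

CHF 2,870.72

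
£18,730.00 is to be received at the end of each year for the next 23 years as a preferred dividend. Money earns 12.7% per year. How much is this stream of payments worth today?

This is an ordinary annuity: 23 payments of £18,730.00 at the end of each year.
Periodic rate r = 0.127 per year.
PV = PMT × [(1 − (1+r)^−n)/r] = 18,730 × [1 − (1+r)^−23] / r = £138,050.92

£138,050.92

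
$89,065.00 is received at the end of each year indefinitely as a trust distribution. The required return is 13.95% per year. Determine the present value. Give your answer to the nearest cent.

$638,458.78

Periodic rate r = 0.1395 per year.
Level perpetuity: PV = PMT / r = 89,065 / (0.1395) = $638,458.78.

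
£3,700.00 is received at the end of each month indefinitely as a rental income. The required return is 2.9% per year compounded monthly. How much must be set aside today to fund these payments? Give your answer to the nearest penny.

£1,531,034.48

Periodic rate r = 0.029/12 per month.
Level perpetuity: PV = PMT / r = 3,700 / (0.029/12) = £1,531,034.48.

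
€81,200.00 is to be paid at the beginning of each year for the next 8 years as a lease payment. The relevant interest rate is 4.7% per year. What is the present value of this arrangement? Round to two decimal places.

This is an annuity due: 8 payments of €81,200.00 at the beginning of each year.
Periodic rate r = 0.047 per year.
PV = PMT × [(1 − (1+r)^−n)/r] × (1+r) = 81,200 × [1 − (1+r)^−8] / r × (1+r) = €556,204.80

€556,204.80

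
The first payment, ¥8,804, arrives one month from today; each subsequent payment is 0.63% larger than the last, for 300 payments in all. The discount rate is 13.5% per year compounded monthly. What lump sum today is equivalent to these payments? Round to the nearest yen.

¥1,370,496

Periodic rate r = 0.135/12 per month; n is counted in months.
Growing ordinary annuity: PV = PMT₁ × [1 − ((1+g)/(1+r))^n] / (r − g) = 8,804 × [1 − ((1+0.0063)/(1+r))^300] / (r − 0.0063) = ¥1,370,496.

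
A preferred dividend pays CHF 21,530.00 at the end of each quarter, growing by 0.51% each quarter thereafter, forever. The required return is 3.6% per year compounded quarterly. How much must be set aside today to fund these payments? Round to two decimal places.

CHF 5,520,512.82

Periodic rate r = 0.036/4 per quarter.
Growing perpetuity (Gordon): PV = PMT₁ / (r − g) = 21,530 / (r − 0.0051) = CHF 5,520,512.82.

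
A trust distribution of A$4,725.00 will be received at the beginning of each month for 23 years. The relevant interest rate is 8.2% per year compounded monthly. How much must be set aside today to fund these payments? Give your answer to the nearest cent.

This is an annuity due: 276 payments of A$4,725.00 at the beginning of each month.
Periodic rate r = 0.082/12 per month; n is counted in months.
PV = PMT × [(1 − (1+r)^−n)/r] × (1+r) = 4,725 × [1 − (1+r)^−276] / r × (1+r) = A$589,912.90

A$589,912.90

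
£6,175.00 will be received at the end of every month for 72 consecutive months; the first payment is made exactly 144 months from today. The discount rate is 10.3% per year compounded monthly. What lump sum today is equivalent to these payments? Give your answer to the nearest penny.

Ordinary annuity of 72 payments, first payment at period 144.
Periodic rate r = 0.103/12 per month; n is counted in months.
The ordinary-annuity PV formula values the stream one period before the first payment (period 143); discount that back 143 periods:
PV₀ = 6,175 × [1 − (1+r)^−72] / r × (1+r)^−143 = £97,394.21

£97,394.21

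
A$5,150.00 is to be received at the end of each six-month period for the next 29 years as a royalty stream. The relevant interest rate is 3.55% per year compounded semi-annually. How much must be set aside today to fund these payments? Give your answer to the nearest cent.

This is an ordinary annuity: 58 payments of A$5,150.00 at the end of each six-month period.
Periodic rate r = 0.0355/2 per half-year; n is counted in half-years.
PV = PMT × [(1 − (1+r)^−n)/r] = 5,150 × [1 − (1+r)^−58] / r = A$185,566.67

A$185,566.67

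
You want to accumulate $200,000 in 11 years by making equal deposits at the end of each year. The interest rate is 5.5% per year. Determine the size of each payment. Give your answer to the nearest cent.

$13,714.13

Level ordinary annuity; solve FV = PMT × [((1+r)^n − 1)/r] for PMT.
Periodic rate r = 0.055 per year.
With n = 11: PMT = 200,000 / ([((1+r)^n − 1)/r]) = $13,714.13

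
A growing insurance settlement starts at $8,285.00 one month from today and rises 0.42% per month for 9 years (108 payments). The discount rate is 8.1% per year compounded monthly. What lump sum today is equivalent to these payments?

Periodic rate r = 0.081/12 per month; n is counted in months.
Growing ordinary annuity: PV = PMT₁ × [1 − ((1+g)/(1+r))^n] / (r − g) = 8,285 × [1 − ((1+0.0042)/(1+r))^108] / (r − 0.0042) = $778,440.08.

$778,440.08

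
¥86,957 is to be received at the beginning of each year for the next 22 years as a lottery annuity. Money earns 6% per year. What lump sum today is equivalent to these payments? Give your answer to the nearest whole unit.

¥1,109,926

This is an annuity due: 22 payments of ¥86,957 at the beginning of each year.
Periodic rate r = 0.06 per year.
PV = PMT × [(1 − (1+r)^−n)/r] × (1+r) = 86,957 × [1 − (1+r)^−22] / r × (1+r) = ¥1,109,926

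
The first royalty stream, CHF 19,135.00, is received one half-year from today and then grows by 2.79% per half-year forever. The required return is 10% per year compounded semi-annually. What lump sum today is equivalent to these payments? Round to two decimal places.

CHF 865,837.10

Periodic rate r = 0.1/2 per half-year.
Growing perpetuity (Gordon): PV = PMT₁ / (r − g) = 19,135 / (r − 0.0279) = CHF 865,837.10.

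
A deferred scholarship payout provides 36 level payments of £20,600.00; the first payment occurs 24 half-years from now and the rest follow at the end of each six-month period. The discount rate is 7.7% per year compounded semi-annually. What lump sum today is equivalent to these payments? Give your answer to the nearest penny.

£166,817.57

Ordinary annuity of 36 payments, first payment at period 24.
Periodic rate r = 0.077/2 per half-year; n is counted in half-years.
The ordinary-annuity PV formula values the stream one period before the first payment (period 23); discount that back 23 periods:
PV₀ = 20,600 × [1 − (1+r)^−36] / r × (1+r)^−23 = £166,817.57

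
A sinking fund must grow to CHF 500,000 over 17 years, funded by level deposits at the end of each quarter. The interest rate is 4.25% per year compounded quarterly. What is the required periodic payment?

CHF 5,051.15

Level ordinary annuity; solve FV = PMT × [((1+r)^n − 1)/r] for PMT.
Periodic rate r = 0.0425/4 per quarter; n is counted in quarters.
With n = 68: PMT = 500,000 / ([((1+r)^n − 1)/r]) = CHF 5,051.15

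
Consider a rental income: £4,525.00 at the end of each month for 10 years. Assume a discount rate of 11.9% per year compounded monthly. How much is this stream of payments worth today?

£316,669.50

This is an ordinary annuity: 120 payments of £4,525.00 at the end of each month.
Periodic rate r = 0.119/12 per month; n is counted in months.
PV = PMT × [(1 − (1+r)^−n)/r] = 4,525 × [1 − (1+r)^−120] / r = £316,669.50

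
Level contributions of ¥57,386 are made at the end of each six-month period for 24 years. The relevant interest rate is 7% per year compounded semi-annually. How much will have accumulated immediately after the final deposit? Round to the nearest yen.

This is an ordinary annuity: 48 deposits of ¥57,386 at the end of each six-month period.
Periodic rate r = 0.07/2 per half-year; n is counted in half-years.
FV = PMT × [((1+r)^n − 1)/r] = 57,386 × [(1+r)^48 − 1] / r = ¥6,908,600

¥6,908,600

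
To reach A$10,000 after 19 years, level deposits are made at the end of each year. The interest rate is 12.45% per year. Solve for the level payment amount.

Level ordinary annuity; solve FV = PMT × [((1+r)^n − 1)/r] for PMT.
Periodic rate r = 0.1245 per year.
With n = 19: PMT = 10,000 / ([((1+r)^n − 1)/r]) = A$150.10

A$150.10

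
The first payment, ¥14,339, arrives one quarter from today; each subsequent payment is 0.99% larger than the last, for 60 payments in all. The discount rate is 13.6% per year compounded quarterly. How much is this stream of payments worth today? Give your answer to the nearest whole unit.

Periodic rate r = 0.136/4 per quarter; n is counted in quarters.
Growing ordinary annuity: PV = PMT₁ × [1 − ((1+g)/(1+r))^n] / (r − g) = 14,339 × [1 − ((1+0.0099)/(1+r))^60] / (r − 0.0099) = ¥450,445.

¥450,445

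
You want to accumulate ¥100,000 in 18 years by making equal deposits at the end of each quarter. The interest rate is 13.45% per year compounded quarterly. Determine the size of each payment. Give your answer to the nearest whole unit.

¥342

Level ordinary annuity; solve FV = PMT × [((1+r)^n − 1)/r] for PMT.
Periodic rate r = 0.1345/4 per quarter; n is counted in quarters.
With n = 72: PMT = 100,000 / ([((1+r)^n − 1)/r]) = ¥342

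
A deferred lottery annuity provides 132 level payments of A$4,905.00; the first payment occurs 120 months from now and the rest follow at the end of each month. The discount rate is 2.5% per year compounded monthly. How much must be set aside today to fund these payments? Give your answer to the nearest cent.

A$441,484.55

Ordinary annuity of 132 payments, first payment at period 120.
Periodic rate r = 0.025/12 per month; n is counted in months.
The ordinary-annuity PV formula values the stream one period before the first payment (period 119); discount that back 119 periods:
PV₀ = 4,905 × [1 − (1+r)^−132] / r × (1+r)^−119 = A$441,484.55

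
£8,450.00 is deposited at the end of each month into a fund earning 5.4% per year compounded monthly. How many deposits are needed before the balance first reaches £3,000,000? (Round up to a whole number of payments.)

Periodic rate r = 0.054/12 per month; n is counted in months.
Ordinary annuity FV: 3,000,000 = 8,450 × [((1+r)^n − 1)/r].
(1+r)^n = 1 + 3,000,000 × r / 8,450, so n = ln(1 + 3,000,000·r/8,450) / ln(1+r) = 212.61.
Round up to a whole number of payments: n = 213.

213 payments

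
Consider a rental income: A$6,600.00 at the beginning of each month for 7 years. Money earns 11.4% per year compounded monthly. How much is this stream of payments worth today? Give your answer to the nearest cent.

This is an annuity due: 84 payments of A$6,600.00 at the beginning of each month.
Periodic rate r = 0.114/12 per month; n is counted in months.
PV = PMT × [(1 − (1+r)^−n)/r] × (1+r) = 6,600 × [1 − (1+r)^−84] / r × (1+r) = A$384,383.38

A$384,383.38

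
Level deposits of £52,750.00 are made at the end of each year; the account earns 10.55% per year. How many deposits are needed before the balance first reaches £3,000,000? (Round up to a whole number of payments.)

20 payments

Periodic rate r = 0.1055 per year.
Ordinary annuity FV: 3,000,000 = 52,750 × [((1+r)^n − 1)/r].
(1+r)^n = 1 + 3,000,000 × r / 52,750, so n = ln(1 + 3,000,000·r/52,750) / ln(1+r) = 19.40.
Round up to a whole number of payments: n = 20.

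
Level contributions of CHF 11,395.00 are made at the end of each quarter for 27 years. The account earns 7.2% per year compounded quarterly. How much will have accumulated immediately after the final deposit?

This is an ordinary annuity: 108 deposits of CHF 11,395.00 at the end of each quarter.
Periodic rate r = 0.072/4 per quarter; n is counted in quarters.
FV = PMT × [((1+r)^n − 1)/r] = 11,395 × [(1+r)^108 − 1] / r = CHF 3,714,066.64

CHF 3,714,066.64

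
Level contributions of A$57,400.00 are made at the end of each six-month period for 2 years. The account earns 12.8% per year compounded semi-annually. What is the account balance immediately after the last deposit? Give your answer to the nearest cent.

This is an ordinary annuity: 4 deposits of A$57,400.00 at the end of each six-month period.
Periodic rate r = 0.128/2 per half-year; n is counted in half-years.
FV = PMT × [((1+r)^n − 1)/r] = 57,400 × [(1+r)^4 − 1] / r = A$252,597.09

A$252,597.09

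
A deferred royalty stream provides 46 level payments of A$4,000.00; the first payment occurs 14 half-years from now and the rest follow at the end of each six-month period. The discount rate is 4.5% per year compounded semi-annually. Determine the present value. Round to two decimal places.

A$85,288.83

Ordinary annuity of 46 payments, first payment at period 14.
Periodic rate r = 0.045/2 per half-year; n is counted in half-years.
The ordinary-annuity PV formula values the stream one period before the first payment (period 13); discount that back 13 periods:
PV₀ = 4,000 × [1 − (1+r)^−46] / r × (1+r)^−13 = A$85,288.83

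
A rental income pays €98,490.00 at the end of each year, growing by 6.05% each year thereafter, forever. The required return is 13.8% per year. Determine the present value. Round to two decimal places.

€1,270,838.71

Periodic rate r = 0.138 per year.
Growing perpetuity (Gordon): PV = PMT₁ / (r − g) = 98,490 / (r − 0.0605) = €1,270,838.71.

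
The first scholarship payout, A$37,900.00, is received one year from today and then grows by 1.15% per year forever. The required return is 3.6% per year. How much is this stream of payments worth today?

Periodic rate r = 0.036 per year.
Growing perpetuity (Gordon): PV = PMT₁ / (r − g) = 37,900 / (r − 0.0115) = A$1,546,938.78.

A$1,546,938.78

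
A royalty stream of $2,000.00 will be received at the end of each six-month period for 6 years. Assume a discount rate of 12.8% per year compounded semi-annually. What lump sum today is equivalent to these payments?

This is an ordinary annuity: 12 payments of $2,000.00 at the end of each six-month period.
Periodic rate r = 0.128/2 per half-year; n is counted in half-years.
PV = PMT × [(1 − (1+r)^−n)/r] = 2,000 × [1 − (1+r)^−12] / r = $16,406.02

$16,406.02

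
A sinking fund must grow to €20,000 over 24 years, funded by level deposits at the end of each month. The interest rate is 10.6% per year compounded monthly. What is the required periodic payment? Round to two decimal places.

Level ordinary annuity; solve FV = PMT × [((1+r)^n − 1)/r] for PMT.
Periodic rate r = 0.106/12 per month; n is counted in months.
With n = 288: PMT = 20,000 / ([((1+r)^n − 1)/r]) = €15.24

€15.24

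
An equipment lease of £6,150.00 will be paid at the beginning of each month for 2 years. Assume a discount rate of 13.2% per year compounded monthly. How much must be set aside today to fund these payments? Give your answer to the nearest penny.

£130,524.68

This is an annuity due: 24 payments of £6,150.00 at the beginning of each month.
Periodic rate r = 0.132/12 per month; n is counted in months.
PV = PMT × [(1 − (1+r)^−n)/r] × (1+r) = 6,150 × [1 − (1+r)^−24] / r × (1+r) = £130,524.68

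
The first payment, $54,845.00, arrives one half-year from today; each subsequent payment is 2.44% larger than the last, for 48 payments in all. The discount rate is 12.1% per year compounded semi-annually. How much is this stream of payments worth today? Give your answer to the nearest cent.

$1,231,076.69

Periodic rate r = 0.121/2 per half-year; n is counted in half-years.
Growing ordinary annuity: PV = PMT₁ × [1 − ((1+g)/(1+r))^n] / (r − g) = 54,845 × [1 − ((1+0.0244)/(1+r))^48] / (r − 0.0244) = $1,231,076.69.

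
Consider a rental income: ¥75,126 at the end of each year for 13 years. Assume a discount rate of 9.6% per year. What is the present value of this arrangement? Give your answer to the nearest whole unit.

¥544,888

This is an ordinary annuity: 13 payments of ¥75,126 at the end of each year.
Periodic rate r = 0.096 per year.
PV = PMT × [(1 − (1+r)^−n)/r] = 75,126 × [1 − (1+r)^−13] / r = ¥544,888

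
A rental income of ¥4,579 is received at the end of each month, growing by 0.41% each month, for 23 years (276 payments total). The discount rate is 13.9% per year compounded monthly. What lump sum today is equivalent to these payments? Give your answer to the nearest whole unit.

¥533,069

Periodic rate r = 0.139/12 per month; n is counted in months.
Growing ordinary annuity: PV = PMT₁ × [1 − ((1+g)/(1+r))^n] / (r − g) = 4,579 × [1 − ((1+0.0041)/(1+r))^276] / (r − 0.0041) = ¥533,069.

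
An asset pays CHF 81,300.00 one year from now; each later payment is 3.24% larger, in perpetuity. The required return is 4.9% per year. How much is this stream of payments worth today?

Periodic rate r = 0.049 per year.
Growing perpetuity (Gordon): PV = PMT₁ / (r − g) = 81,300 / (r − 0.0324) = CHF 4,897,590.36.

CHF 4,897,590.36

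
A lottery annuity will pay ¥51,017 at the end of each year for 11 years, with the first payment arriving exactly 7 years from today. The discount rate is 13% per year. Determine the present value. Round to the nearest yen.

¥139,355

Ordinary annuity of 11 payments, first payment at period 7.
Periodic rate r = 0.13 per year.
The ordinary-annuity PV formula values the stream one period before the first payment (period 6); discount that back 6 periods:
PV₀ = 51,017 × [1 − (1+r)^−11] / r × (1+r)^−6 = ¥139,355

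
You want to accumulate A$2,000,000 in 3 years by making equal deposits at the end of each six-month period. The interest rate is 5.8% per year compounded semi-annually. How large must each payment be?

Level ordinary annuity; solve FV = PMT × [((1+r)^n − 1)/r] for PMT.
Periodic rate r = 0.058/2 per half-year; n is counted in half-years.
With n = 6: PMT = 2,000,000 / ([((1+r)^n − 1)/r]) = A$309,972.27

A$309,972.27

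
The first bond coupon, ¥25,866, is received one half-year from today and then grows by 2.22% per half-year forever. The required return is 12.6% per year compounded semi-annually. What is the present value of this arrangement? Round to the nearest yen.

Periodic rate r = 0.126/2 per half-year.
Growing perpetuity (Gordon): PV = PMT₁ / (r − g) = 25,866 / (r − 0.0222) = ¥633,971.

¥633,971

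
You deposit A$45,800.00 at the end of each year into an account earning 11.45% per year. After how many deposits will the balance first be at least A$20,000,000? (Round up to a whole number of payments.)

Periodic rate r = 0.1145 per year.
Ordinary annuity FV: 20,000,000 = 45,800 × [((1+r)^n − 1)/r].
(1+r)^n = 1 + 20,000,000 × r / 45,800, so n = ln(1 + 20,000,000·r/45,800) / ln(1+r) = 36.27.
Round up to a whole number of payments: n = 37.

37 payments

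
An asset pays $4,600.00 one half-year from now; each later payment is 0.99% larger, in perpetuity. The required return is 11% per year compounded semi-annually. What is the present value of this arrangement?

$101,995.57

Periodic rate r = 0.11/2 per half-year.
Growing perpetuity (Gordon): PV = PMT₁ / (r − g) = 4,600 / (r − 0.0099) = $101,995.57.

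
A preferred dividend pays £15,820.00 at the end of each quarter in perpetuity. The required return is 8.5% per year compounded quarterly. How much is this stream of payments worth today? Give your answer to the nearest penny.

£744,470.59

Periodic rate r = 0.085/4 per quarter.
Level perpetuity: PV = PMT / r = 15,820 / (0.085/4) = £744,470.59.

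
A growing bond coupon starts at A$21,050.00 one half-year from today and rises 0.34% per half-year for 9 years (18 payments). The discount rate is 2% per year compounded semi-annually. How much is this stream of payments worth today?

A$355,019.80

Periodic rate r = 0.02/2 per half-year; n is counted in half-years.
Growing ordinary annuity: PV = PMT₁ × [1 − ((1+g)/(1+r))^n] / (r − g) = 21,050 × [1 − ((1+0.0034)/(1+r))^18] / (r − 0.0034) = A$355,019.80.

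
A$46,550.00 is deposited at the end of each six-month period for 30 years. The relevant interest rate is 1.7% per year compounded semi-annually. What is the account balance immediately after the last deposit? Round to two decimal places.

A$3,623,812.71

This is an ordinary annuity: 60 deposits of A$46,550.00 at the end of each six-month period.
Periodic rate r = 0.017/2 per half-year; n is counted in half-years.
FV = PMT × [((1+r)^n − 1)/r] = 46,550 × [(1+r)^60 − 1] / r = A$3,623,812.71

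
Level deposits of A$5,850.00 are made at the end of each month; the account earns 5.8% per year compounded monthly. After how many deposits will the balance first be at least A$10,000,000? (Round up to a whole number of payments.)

Periodic rate r = 0.058/12 per month; n is counted in months.
Ordinary annuity FV: 10,000,000 = 5,850 × [((1+r)^n − 1)/r].
(1+r)^n = 1 + 10,000,000 × r / 5,850, so n = ln(1 + 10,000,000·r/5,850) / ln(1+r) = 461.65.
Round up to a whole number of payments: n = 462.

462 payments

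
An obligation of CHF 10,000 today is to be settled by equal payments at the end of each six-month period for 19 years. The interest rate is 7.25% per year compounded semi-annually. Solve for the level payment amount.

Level ordinary annuity; solve PV = PMT × [(1 − (1+r)^−n)/r] for PMT.
Periodic rate r = 0.0725/2 per half-year; n is counted in half-years.
With n = 38: PMT = 10,000 / ([(1 − (1+r)^−n)/r]) = CHF 488.83

CHF 488.83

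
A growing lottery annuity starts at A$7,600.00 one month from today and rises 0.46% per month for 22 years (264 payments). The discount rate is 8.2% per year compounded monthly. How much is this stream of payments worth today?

A$1,509,528.27

Periodic rate r = 0.082/12 per month; n is counted in months.
Growing ordinary annuity: PV = PMT₁ × [1 − ((1+g)/(1+r))^n] / (r − g) = 7,600 × [1 − ((1+0.0046)/(1+r))^264] / (r − 0.0046) = A$1,509,528.27.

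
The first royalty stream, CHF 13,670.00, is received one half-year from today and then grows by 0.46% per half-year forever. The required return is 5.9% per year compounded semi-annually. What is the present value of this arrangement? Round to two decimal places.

Periodic rate r = 0.059/2 per half-year.
Growing perpetuity (Gordon): PV = PMT₁ / (r − g) = 13,670 / (r − 0.0046) = CHF 548,995.98.

CHF 548,995.98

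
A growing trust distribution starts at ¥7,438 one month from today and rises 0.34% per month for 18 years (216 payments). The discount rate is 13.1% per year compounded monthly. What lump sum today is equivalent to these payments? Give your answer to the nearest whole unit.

Periodic rate r = 0.131/12 per month; n is counted in months.
Growing ordinary annuity: PV = PMT₁ × [1 − ((1+g)/(1+r))^n] / (r − g) = 7,438 × [1 − ((1+0.0034)/(1+r))^216] / (r − 0.0034) = ¥792,147.

¥792,147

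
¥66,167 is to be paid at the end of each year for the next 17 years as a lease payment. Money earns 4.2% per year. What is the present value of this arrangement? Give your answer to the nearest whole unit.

¥792,623

This is an ordinary annuity: 17 payments of ¥66,167 at the end of each year.
Periodic rate r = 0.042 per year.
PV = PMT × [(1 − (1+r)^−n)/r] = 66,167 × [1 − (1+r)^−17] / r = ¥792,623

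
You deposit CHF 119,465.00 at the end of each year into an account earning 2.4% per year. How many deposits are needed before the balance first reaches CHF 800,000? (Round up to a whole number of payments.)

Periodic rate r = 0.024 per year.
Ordinary annuity FV: 800,000 = 119,465 × [((1+r)^n − 1)/r].
(1+r)^n = 1 + 800,000 × r / 119,465, so n = ln(1 + 800,000·r/119,465) / ln(1+r) = 6.28.
Round up to a whole number of payments: n = 7.

7 payments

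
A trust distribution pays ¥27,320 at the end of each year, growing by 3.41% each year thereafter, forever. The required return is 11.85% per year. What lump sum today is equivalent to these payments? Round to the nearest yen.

¥323,697

Periodic rate r = 0.1185 per year.
Growing perpetuity (Gordon): PV = PMT₁ / (r − g) = 27,320 / (r − 0.0341) = ¥323,697.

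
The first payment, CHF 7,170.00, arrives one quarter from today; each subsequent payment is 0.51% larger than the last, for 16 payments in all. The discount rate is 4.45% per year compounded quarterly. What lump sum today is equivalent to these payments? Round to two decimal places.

Periodic rate r = 0.0445/4 per quarter; n is counted in quarters.
Growing ordinary annuity: PV = PMT₁ × [1 − ((1+g)/(1+r))^n] / (r − g) = 7,170 × [1 − ((1+0.0051)/(1+r))^16] / (r − 0.0051) = CHF 108,525.62.

CHF 108,525.62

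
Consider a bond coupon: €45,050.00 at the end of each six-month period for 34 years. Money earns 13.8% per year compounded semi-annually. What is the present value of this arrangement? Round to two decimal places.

This is an ordinary annuity: 68 payments of €45,050.00 at the end of each six-month period.
Periodic rate r = 0.138/2 per half-year; n is counted in half-years.
PV = PMT × [(1 − (1+r)^−n)/r] = 45,050 × [1 − (1+r)^−68] / r = €645,910.41

€645,910.41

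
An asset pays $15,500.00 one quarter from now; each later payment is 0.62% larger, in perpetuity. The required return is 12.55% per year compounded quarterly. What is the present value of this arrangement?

$615,690.17

Periodic rate r = 0.1255/4 per quarter.
Growing perpetuity (Gordon): PV = PMT₁ / (r − g) = 15,500 / (r − 0.0062) = $615,690.17.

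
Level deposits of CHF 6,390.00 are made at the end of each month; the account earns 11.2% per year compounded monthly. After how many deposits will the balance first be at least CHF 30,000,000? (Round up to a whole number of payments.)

410 payments

Periodic rate r = 0.112/12 per month; n is counted in months.
Ordinary annuity FV: 30,000,000 = 6,390 × [((1+r)^n − 1)/r].
(1+r)^n = 1 + 30,000,000 × r / 6,390, so n = ln(1 + 30,000,000·r/6,390) / ln(1+r) = 409.32.
Round up to a whole number of payments: n = 410.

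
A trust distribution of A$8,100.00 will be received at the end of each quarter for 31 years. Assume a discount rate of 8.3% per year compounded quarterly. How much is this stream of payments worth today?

This is an ordinary annuity: 124 payments of A$8,100.00 at the end of each quarter.
Periodic rate r = 0.083/4 per quarter; n is counted in quarters.
PV = PMT × [(1 − (1+r)^−n)/r] = 8,100 × [1 − (1+r)^−124] / r = A$359,779.67

A$359,779.67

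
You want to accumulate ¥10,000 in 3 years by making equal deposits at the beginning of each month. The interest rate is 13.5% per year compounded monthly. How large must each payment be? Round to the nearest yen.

Level annuity due; solve FV = PMT × [((1+r)^n − 1)/r] × (1+r) for PMT.
Periodic rate r = 0.135/12 per month; n is counted in months.
With n = 36: PMT = 10,000 / ([((1+r)^n − 1)/r] × (1+r)) = ¥224

¥224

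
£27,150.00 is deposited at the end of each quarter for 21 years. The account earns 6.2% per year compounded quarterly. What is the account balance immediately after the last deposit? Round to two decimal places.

£4,624,442.26

This is an ordinary annuity: 84 deposits of £27,150.00 at the end of each quarter.
Periodic rate r = 0.062/4 per quarter; n is counted in quarters.
FV = PMT × [((1+r)^n − 1)/r] = 27,150 × [(1+r)^84 − 1] / r = £4,624,442.26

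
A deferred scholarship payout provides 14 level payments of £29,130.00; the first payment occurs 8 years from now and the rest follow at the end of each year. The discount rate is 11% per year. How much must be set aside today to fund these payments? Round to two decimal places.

Ordinary annuity of 14 payments, first payment at period 8.
Periodic rate r = 0.11 per year.
The ordinary-annuity PV formula values the stream one period before the first payment (period 7); discount that back 7 periods:
PV₀ = 29,130 × [1 − (1+r)^−14] / r × (1+r)^−7 = £97,960.52

£97,960.52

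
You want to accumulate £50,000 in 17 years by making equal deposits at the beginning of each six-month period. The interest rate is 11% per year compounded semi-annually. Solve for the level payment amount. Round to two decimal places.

£503.77

Level annuity due; solve FV = PMT × [((1+r)^n − 1)/r] × (1+r) for PMT.
Periodic rate r = 0.11/2 per half-year; n is counted in half-years.
With n = 34: PMT = 50,000 / ([((1+r)^n − 1)/r] × (1+r)) = £503.77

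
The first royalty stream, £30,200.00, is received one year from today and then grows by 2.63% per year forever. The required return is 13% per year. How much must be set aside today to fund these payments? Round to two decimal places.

£291,224.69

Periodic rate r = 0.13 per year.
Growing perpetuity (Gordon): PV = PMT₁ / (r − g) = 30,200 / (r − 0.0263) = £291,224.69.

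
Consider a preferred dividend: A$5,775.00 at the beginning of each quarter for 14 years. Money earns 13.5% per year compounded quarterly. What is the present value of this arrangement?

This is an annuity due: 56 payments of A$5,775.00 at the beginning of each quarter.
Periodic rate r = 0.135/4 per quarter; n is counted in quarters.
PV = PMT × [(1 − (1+r)^−n)/r] × (1+r) = 5,775 × [1 − (1+r)^−56] / r × (1+r) = A$149,316.89

A$149,316.89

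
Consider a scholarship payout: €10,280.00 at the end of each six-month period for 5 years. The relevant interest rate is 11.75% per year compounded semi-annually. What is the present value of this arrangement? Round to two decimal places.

This is an ordinary annuity: 10 payments of €10,280.00 at the end of each six-month period.
Periodic rate r = 0.1175/2 per half-year; n is counted in half-years.
PV = PMT × [(1 − (1+r)^−n)/r] = 10,280 × [1 − (1+r)^−10] / r = €76,111.80

€76,111.80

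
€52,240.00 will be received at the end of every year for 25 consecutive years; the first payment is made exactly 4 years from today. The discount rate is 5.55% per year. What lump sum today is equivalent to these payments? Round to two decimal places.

Ordinary annuity of 25 payments, first payment at period 4.
Periodic rate r = 0.0555 per year.
The ordinary-annuity PV formula values the stream one period before the first payment (period 3); discount that back 3 periods:
PV₀ = 52,240 × [1 − (1+r)^−25] / r × (1+r)^−3 = €593,018.52

€593,018.52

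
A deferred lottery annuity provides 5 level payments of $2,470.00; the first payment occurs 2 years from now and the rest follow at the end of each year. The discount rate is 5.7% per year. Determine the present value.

Ordinary annuity of 5 payments, first payment at period 2.
Periodic rate r = 0.057 per year.
The ordinary-annuity PV formula values the stream one period before the first payment (period 1); discount that back 1 periods:
PV₀ = 2,470 × [1 − (1+r)^−5] / r × (1+r)^−1 = $9,924.32

$9,924.32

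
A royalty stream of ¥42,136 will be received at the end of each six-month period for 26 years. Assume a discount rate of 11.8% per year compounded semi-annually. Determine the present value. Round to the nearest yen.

¥677,928

This is an ordinary annuity: 52 payments of ¥42,136 at the end of each six-month period.
Periodic rate r = 0.118/2 per half-year; n is counted in half-years.
PV = PMT × [(1 − (1+r)^−n)/r] = 42,136 × [1 − (1+r)^−52] / r = ¥677,928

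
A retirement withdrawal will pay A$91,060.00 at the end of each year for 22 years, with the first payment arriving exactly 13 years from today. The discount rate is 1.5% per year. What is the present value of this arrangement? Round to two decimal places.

Ordinary annuity of 22 payments, first payment at period 13.
Periodic rate r = 0.015 per year.
The ordinary-annuity PV formula values the stream one period before the first payment (period 12); discount that back 12 periods:
PV₀ = 91,060 × [1 − (1+r)^−22] / r × (1+r)^−12 = A$1,418,188.77

A$1,418,188.77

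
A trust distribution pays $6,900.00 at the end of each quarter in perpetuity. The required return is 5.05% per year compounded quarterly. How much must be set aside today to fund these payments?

Periodic rate r = 0.0505/4 per quarter.
Level perpetuity: PV = PMT / r = 6,900 / (0.0505/4) = $546,534.65.

$546,534.65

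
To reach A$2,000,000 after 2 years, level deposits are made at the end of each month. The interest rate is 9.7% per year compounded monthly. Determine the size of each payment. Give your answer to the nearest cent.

A$75,846.50

Level ordinary annuity; solve FV = PMT × [((1+r)^n − 1)/r] for PMT.
Periodic rate r = 0.097/12 per month; n is counted in months.
With n = 24: PMT = 2,000,000 / ([((1+r)^n − 1)/r]) = A$75,846.50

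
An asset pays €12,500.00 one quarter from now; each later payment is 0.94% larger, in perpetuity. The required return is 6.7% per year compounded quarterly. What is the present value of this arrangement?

€1,700,680.27

Periodic rate r = 0.067/4 per quarter.
Growing perpetuity (Gordon): PV = PMT₁ / (r − g) = 12,500 / (r − 0.0094) = €1,700,680.27.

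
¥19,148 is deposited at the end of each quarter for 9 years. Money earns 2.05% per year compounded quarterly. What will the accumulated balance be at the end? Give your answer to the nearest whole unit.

This is an ordinary annuity: 36 deposits of ¥19,148 at the end of each quarter.
Periodic rate r = 0.0205/4 per quarter; n is counted in quarters.
FV = PMT × [((1+r)^n − 1)/r] = 19,148 × [(1+r)^36 − 1] / r = ¥754,900

¥754,900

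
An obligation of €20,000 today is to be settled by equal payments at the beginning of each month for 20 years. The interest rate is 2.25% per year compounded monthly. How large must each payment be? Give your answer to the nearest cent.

Level annuity due; solve PV = PMT × [(1 − (1+r)^−n)/r] × (1+r) for PMT.
Periodic rate r = 0.0225/12 per month; n is counted in months.
With n = 240: PMT = 20,000 / ([(1 − (1+r)^−n)/r] × (1+r)) = €103.37

€103.37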